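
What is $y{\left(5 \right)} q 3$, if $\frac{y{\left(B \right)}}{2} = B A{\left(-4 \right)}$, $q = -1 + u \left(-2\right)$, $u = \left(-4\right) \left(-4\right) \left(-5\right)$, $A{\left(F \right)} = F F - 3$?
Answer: $62010$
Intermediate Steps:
$A{\left(F \right)} = -3 + F^{2}$ ($A{\left(F \right)} = F^{2} - 3 = -3 + F^{2}$)
$u = -80$ ($u = 16 \left(-5\right) = -80$)
$q = 159$ ($q = -1 - -160 = -1 + 160 = 159$)
$y{\left(B \right)} = 26 B$ ($y{\left(B \right)} = 2 B \left(-3 + \left(-4\right)^{2}\right) = 2 B \left(-3 + 16\right) = 2 B 13 = 2 \cdot 13 B = 26 B$)
$y{\left(5 \right)} q 3 = 26 \cdot 5 \cdot 159 \cdot 3 = 130 \cdot 159 \cdot 3 = 20670 \cdot 3 = 62010$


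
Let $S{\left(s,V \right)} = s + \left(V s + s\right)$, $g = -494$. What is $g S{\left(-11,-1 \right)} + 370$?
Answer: $5804$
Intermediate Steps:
$S{\left(s,V \right)} = 2 s + V s$ ($S{\left(s,V \right)} = s + \left(s + V s\right) = 2 s + V s$)
$g S{\left(-11,-1 \right)} + 370 = - 494 \left(- 11 \left(2 - 1\right)\right) + 370 = - 494 \left(\left(-11\right) 1\right) + 370 = \left(-494\right) \left(-11\right) + 370 = 5434 + 370 = 5804$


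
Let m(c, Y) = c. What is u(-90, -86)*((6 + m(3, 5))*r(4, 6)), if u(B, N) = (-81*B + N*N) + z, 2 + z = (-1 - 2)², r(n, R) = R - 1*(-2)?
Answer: 1057896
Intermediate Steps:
r(n, R) = 2 + R (r(n, R) = R + 2 = 2 + R)
z = 7 (z = -2 + (-1 - 2)² = -2 + (-3)² = -2 + 9 = 7)
u(B, N) = 7 + N² - 81*B (u(B, N) = (-81*B + N*N) + 7 = (-81*B + N²) + 7 = (N² - 81*B) + 7 = 7 + N² - 81*B)
u(-90, -86)*((6 + m(3, 5))*r(4, 6)) = (7 + (-86)² - 81*(-90))*((6 + 3)*(2 + 6)) = (7 + 7396 + 7290)*(9*8) = 14693*72 = 1057896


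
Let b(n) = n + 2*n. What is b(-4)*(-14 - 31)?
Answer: 540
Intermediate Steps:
b(n) = 3*n
b(-4)*(-14 - 31) = (3*(-4))*(-14 - 31) = -12*(-45) = 540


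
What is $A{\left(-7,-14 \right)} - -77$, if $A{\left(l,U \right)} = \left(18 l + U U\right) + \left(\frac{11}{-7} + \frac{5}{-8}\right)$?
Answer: $\frac{8109}{56} \approx 144.8$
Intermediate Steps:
$A{\left(l,U \right)} = - \frac{123}{56} + U^{2} + 18 l$ ($A{\left(l,U \right)} = \left(18 l + U^{2}\right) + \left(11 \left(- \frac{1}{7}\right) + 5 \left(- \frac{1}{8}\right)\right) = \left(U^{2} + 18 l\right) - \frac{123}{56} = - \frac{123}{56} + U^{2} + 18 l$)
$A{\left(-7,-14 \right)} - -77 = \left(- \frac{123}{56} + \left(-14\right)^{2} + 18 \left(-7\right)\right) - -77 = \left(- \frac{123}{56} + 196 - 126\right) + 77 = \frac{3797}{56} + 77 = \frac{8109}{56}$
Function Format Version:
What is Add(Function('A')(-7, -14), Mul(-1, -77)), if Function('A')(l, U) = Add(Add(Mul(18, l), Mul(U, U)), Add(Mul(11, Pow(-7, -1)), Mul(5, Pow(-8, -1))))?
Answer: Rational(8109, 56) ≈ 144.80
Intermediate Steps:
Function('A')(l, U) = Add(Rational(-123, 56), Pow(U, 2), Mul(18, l)) (Function('A')(l, U) = Add(Add(Mul(18, l), Pow(U, 2)), Add(Mul(11, Rational(-1, 7)), Mul(5, Rational(-1, 8)))) = Add(Add(Pow(U, 2), Mul(18, l)), Add(Rational(-11, 7), Rational(-5, 8))) = Add(Add(Pow(U, 2), Mul(18, l)), Rational(-123, 56)) = Add(Rational(-123, 56), Pow(U, 2), Mul(18, l)))
Add(Function('A')(-7, -14), Mul(-1, -77)) = Add(Add(Rational(-123, 56), Pow(-14, 2), Mul(18, -7)), Mul(-1, -77)) = Add(Add(Rational(-123, 56), 196, -126), 77) = Add(Rational(3797, 56), 77) = Rational(8109, 56)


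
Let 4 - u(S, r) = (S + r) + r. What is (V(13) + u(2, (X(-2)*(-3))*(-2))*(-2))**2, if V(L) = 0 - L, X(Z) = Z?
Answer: 4225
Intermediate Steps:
V(L) = -L
u(S, r) = 4 - S - 2*r (u(S, r) = 4 - ((S + r) + r) = 4 - (S + 2*r) = 4 + (-S - 2*r) = 4 - S - 2*r)
(V(13) + u(2, (X(-2)*(-3))*(-2))*(-2))**2 = (-1*13 + (4 - 1*2 - 2*(-2*(-3))*(-2))*(-2))**2 = (-13 + (4 - 2 - 12*(-2))*(-2))**2 = (-13 + (4 - 2 - 2*(-12))*(-2))**2 = (-13 + (4 - 2 + 24)*(-2))**2 = (-13 + 26*(-2))**2 = (-13 - 52)**2 = (-65)**2 = 4225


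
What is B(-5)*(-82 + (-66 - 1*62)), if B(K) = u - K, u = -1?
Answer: -840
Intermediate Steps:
B(K) = -1 - K
B(-5)*(-82 + (-66 - 1*62)) = (-1 - 1*(-5))*(-82 + (-66 - 1*62)) = (-1 + 5)*(-82 + (-66 - 62)) = 4*(-82 - 128) = 4*(-210) = -840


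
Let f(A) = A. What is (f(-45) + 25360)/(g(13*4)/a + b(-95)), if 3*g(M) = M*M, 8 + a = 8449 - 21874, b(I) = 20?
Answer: 1020169185/803276 ≈ 1270.0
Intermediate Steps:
a = -13433 (a = -8 + (8449 - 21874) = -8 - 13425 = -13433)
g(M) = M²/3 (g(M) = (M*M)/3 = M²/3)
(f(-45) + 25360)/(g(13*4)/a + b(-95)) = (-45 + 25360)/(((13*4)²/3)/(-13433) + 20) = 25315/(((⅓)*52²)*(-1/13433) + 20) = 25315/(((⅓)*2704)*(-1/13433) + 20) = 25315/((2704/3)*(-1/13433) + 20) = 25315/(-2704/40299 + 20) = 25315/(803276/40299) = 25315*(40299/803276) = 1020169185/803276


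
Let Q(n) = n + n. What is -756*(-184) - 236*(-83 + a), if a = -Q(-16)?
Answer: 151140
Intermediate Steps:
Q(n) = 2*n
a = 32 (a = -2*(-16) = -1*(-32) = 32)
-756*(-184) - 236*(-83 + a) = -756*(-184) - 236*(-83 + 32) = 139104 - 236*(-51) = 139104 - 1*(-12036) = 139104 + 12036 = 151140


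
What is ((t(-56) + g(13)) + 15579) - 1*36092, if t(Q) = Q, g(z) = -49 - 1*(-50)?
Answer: -20568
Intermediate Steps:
g(z) = 1 (g(z) = -49 + 50 = 1)
((t(-56) + g(13)) + 15579) - 1*36092 = ((-56 + 1) + 15579) - 1*36092 = (-55 + 15579) - 36092 = 15524 - 36092 = -20568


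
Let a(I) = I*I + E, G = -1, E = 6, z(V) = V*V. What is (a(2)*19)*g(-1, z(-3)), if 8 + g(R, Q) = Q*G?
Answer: -3230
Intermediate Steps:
z(V) = V²
g(R, Q) = -8 - Q (g(R, Q) = -8 + Q*(-1) = -8 - Q)
a(I) = 6 + I² (a(I) = I*I + 6 = I² + 6 = 6 + I²)
(a(2)*19)*g(-1, z(-3)) = ((6 + 2²)*19)*(-8 - 1*(-3)²) = ((6 + 4)*19)*(-8 - 1*9) = (10*19)*(-8 - 9) = 190*(-17) = -3230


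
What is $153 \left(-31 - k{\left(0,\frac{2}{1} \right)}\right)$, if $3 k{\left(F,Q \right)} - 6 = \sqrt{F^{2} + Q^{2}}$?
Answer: $-5151$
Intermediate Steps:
$k{\left(F,Q \right)} = 2 + \frac{\sqrt{F^{2} + Q^{2}}}{3}$
$153 \left(-31 - k{\left(0,\frac{2}{1} \right)}\right) = 153 \left(-31 - \left(2 + \frac{\sqrt{0^{2} + \left(\frac{2}{1}\right)^{2}}}{3}\right)\right) = 153 \left(-31 - \left(2 + \frac{\sqrt{0 + \left(2 \cdot 1\right)^{2}}}{3}\right)\right) = 153 \left(-31 - \left(2 + \frac{\sqrt{0 + 2^{2}}}{3}\right)\right) = 153 \left(-31 - \left(2 + \frac{\sqrt{0 + 4}}{3}\right)\right) = 153 \left(-31 - \left(2 + \frac{\sqrt{4}}{3}\right)\right) = 153 \left(-31 - \left(2 + \frac{1}{3} \cdot 2\right)\right) = 153 \left(-31 - \left(2 + \frac{2}{3}\right)\right) = 153 \left(-31 - \frac{8}{3}\right) = 153 \left(- \frac{101}{3}\right) = -5151$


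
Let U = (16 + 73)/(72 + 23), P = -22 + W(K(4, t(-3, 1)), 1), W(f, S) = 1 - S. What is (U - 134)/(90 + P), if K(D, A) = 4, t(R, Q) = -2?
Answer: -12641/6460 ≈ -1.9568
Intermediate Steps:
P = -22 (P = -22 + (1 - 1*1) = -22 + (1 - 1) = -22 + 0 = -22)
U = 89/95 ≈ 0.93684
(U - 134)/(90 + P) = (89/95 - 134)/(90 - 22) = -12641/95/68 = -12641/95*1/68 = -12641/6460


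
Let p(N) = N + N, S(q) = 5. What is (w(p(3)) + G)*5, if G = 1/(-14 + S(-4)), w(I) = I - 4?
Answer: 85/9 ≈ 9.4444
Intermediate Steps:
p(N) = 2*N
w(I) = -4 + I
G = -1/9 (G = 1/(-14 + 5) = 1/(-9) = -1/9 ≈ -0.11111)
(w(p(3)) + G)*5 = ((-4 + 2*3) - 1/9)*5 = ((-4 + 6) - 1/9)*5 = (2 - 1/9)*5 = (17/9)*5 = 85/9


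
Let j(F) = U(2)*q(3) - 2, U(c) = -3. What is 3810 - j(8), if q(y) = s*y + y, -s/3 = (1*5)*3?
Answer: 3416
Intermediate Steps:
s = -45 (s = -3*1*5*3 = -15*3 = -3*15 = -45)
q(y) = -44*y (q(y) = -45*y + y = -44*y)
j(F) = 394 (j(F) = -(-132)*3 - 2 = -3*(-132) - 2 = 396 - 2 = 394)
3810 - j(8) = 3810 - 1*394 = 3810 - 394 = 3416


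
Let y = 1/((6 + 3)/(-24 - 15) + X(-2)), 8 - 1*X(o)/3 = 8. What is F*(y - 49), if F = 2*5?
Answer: -1600/3 ≈ -533.33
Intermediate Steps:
F = 10
X(o) = 0 (X(o) = 24 - 3*8 = 24 - 24 = 0)
y = -13/3 (y = 1/((6 + 3)/(-24 - 15) + 0) = 1/(9/(-39) + 0) = 1/(9*(-1/39) + 0) = 1/(-3/13 + 0) = 1/(-3/13) = -13/3 ≈ -4.3333)
F*(y - 49) = 10*(-13/3 - 49) = 10*(-160/3) = -1600/3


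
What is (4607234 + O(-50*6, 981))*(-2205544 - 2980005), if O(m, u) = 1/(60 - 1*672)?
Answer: -14621315043631643/612 ≈ -2.3891e+13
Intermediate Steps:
O(m, u) = -1/612 (O(m, u) = 1/(60 - 672) = 1/(-612) = -1/612)
(4607234 + O(-50*6, 981))*(-2205544 - 2980005) = (4607234 - 1/612)*(-2205544 - 2980005) = (2819627207/612)*(-5185549) = -14621315043631643/612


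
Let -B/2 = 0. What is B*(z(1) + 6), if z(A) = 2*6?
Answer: 0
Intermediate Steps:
B = 0 (B = -2*0 = 0)
z(A) = 12
B*(z(1) + 6) = 0*(12 + 6) = 0*18 = 0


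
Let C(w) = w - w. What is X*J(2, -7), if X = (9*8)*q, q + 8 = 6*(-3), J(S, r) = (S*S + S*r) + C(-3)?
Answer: 18720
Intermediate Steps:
C(w) = 0
J(S, r) = S**2 + S*r (J(S, r) = (S*S + S*r) + 0 = (S**2 + S*r) + 0 = S**2 + S*r)
q = -26 (q = -8 + 6*(-3) = -8 - 18 = -26)
X = -1872 (X = (9*8)*(-26) = 72*(-26) = -1872)
X*J(2, -7) = -3744*(2 - 7) = -3744*(-5) = -1872*(-10) = 18720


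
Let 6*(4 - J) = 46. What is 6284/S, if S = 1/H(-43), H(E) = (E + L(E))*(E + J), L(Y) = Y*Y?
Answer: -529615520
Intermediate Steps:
J = -11/3 (J = 4 - ⅙*46 = 4 - 23/3 = -11/3 ≈ -3.6667)
L(Y) = Y²
H(E) = (-11/3 + E)*(E + E²) (H(E) = (E + E²)*(E - 11/3) = (E + E²)*(-11/3 + E) = (-11/3 + E)*(E + E²))
S = -1/84280 (S = 1/((⅓)*(-43)*(-11 - 8*(-43) + 3*(-43)²)) = 1/((⅓)*(-43)*(-11 + 344 + 3*1849)) = 1/((⅓)*(-43)*(-11 + 344 + 5547)) = 1/((⅓)*(-43)*5880) = 1/(-84280) = -1/84280 ≈ -1.1865e-5)
6284/S = 6284/(-1/84280) = 6284*(-84280) = -529615520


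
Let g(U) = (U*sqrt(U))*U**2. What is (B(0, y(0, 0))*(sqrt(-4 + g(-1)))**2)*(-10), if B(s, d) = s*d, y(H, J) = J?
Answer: 0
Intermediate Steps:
g(U) = U**(7/2) (g(U) = U**(3/2)*U**2 = U**(7/2))
B(s, d) = d*s
(B(0, y(0, 0))*(sqrt(-4 + g(-1)))**2)*(-10) = ((0*0)*(sqrt(-4 + (-1)**(7/2)))**2)*(-10) = (0*(sqrt(-4 - I))**2)*(-10) = (0*(-4 - I))*(-10) = 0*(-10) = 0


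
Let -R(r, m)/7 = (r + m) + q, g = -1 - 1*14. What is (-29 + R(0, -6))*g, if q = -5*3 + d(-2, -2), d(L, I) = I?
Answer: -1980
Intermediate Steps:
g = -15 (g = -1 - 14 = -15)
q = -17 (q = -5*3 - 2 = -15 - 2 = -17)
R(r, m) = 119 - 7*m - 7*r (R(r, m) = -7*((r + m) - 17) = -7*((m + r) - 17) = -7*(-17 + m + r) = 119 - 7*m - 7*r)
(-29 + R(0, -6))*g = (-29 + (119 - 7*(-6) - 7*0))*(-15) = (-29 + (119 + 42 + 0))*(-15) = (-29 + 161)*(-15) = 132*(-15) = -1980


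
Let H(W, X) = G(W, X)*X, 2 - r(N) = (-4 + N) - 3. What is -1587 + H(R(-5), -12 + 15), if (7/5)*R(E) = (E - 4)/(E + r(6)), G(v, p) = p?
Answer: -1578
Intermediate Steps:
r(N) = 9 - N (r(N) = 2 - ((-4 + N) - 3) = 2 - (-7 + N) = 2 + (7 - N) = 9 - N)
R(E) = 5*(-4 + E)/(7*(3 + E)) (R(E) = 5*((E - 4)/(E + (9 - 1*6)))/7 = 5*((-4 + E)/(E + (9 - 6)))/7 = 5*((-4 + E)/(E + 3))/7 = 5*((-4 + E)/(3 + E))/7 = 5*(-4 + E)/(7*(3 + E)))
H(W, X) = X² (H(W, X) = X*X = X²)
-1587 + H(R(-5), -12 + 15) = -1587 + (-12 + 15)² = -1587 + 3² = -1587 + 9 = -1578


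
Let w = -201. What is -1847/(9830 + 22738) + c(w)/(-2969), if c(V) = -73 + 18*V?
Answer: 114724745/96694392 ≈ 1.1865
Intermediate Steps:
-1847/(9830 + 22738) + c(w)/(-2969) = -1847/(9830 + 22738) + (-73 + 18*(-201))/(-2969) = -1847/32568 + (-73 - 3618)*(-1/2969) = -1847*1/32568 - 3691*(-1/2969) = -1847/32568 + 3691/2969 = 114724745/96694392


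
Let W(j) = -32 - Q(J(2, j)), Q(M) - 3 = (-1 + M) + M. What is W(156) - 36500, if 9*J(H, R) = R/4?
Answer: -109628/3 ≈ -36543.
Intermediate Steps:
J(H, R) = R/36 (J(H, R) = (R/4)/9 = R/36)
Q(M) = 2 + 2*M (Q(M) = 3 + ((-1 + M) + M) = 3 + (-1 + 2*M) = 2 + 2*M)
W(j) = -34 - j/18 (W(j) = -32 - (2 + 2*(j/36)) = -32 - (2 + j/18) = -32 + (-2 - j/18) = -34 - j/18)
W(156) - 36500 = (-34 - 1/18*156) - 36500 = (-34 - 26/3) - 36500 = -128/3 - 36500 = -109628/3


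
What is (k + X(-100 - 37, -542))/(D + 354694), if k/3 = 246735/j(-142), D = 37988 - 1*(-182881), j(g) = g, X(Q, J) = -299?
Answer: -782663/81729946 ≈ -0.0095762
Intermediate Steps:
D = 220869 (D = 37988 + 182881 = 220869)
k = -740205/142 (k = 3*(246735/(-142)) = 3*(246735*(-1/142)) = 3*(-246735/142) = -740205/142 ≈ -5212.7)
(k + X(-100 - 37, -542))/(D + 354694) = (-740205/142 - 299)/(220869 + 354694) = -782663/142/575563 = -782663/142*1/575563 = -782663/81729946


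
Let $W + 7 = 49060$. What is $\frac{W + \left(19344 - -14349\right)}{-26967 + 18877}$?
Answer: $- \frac{41373}{4045} \approx -10.228$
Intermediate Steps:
$W = 49053$ ($W = -7 + 49060 = 49053$)
$\frac{W + \left(19344 - -14349\right)}{-26967 + 18877} = \frac{49053 + \left(19344 - -14349\right)}{-26967 + 18877} = \frac{49053 + \left(19344 + 14349\right)}{-8090} = \left(49053 + 33693\right) \left(- \frac{1}{8090}\right) = 82746 \left(- \frac{1}{8090}\right) = - \frac{41373}{4045}$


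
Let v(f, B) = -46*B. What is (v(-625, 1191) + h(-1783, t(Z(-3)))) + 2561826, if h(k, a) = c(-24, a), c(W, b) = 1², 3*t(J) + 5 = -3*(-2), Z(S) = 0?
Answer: 2507041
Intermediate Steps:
t(J) = ⅓ (t(J) = -5/3 + (-3*(-2))/3 = -5/3 + (⅓)*6 = -5/3 + 2 = ⅓)
c(W, b) = 1
h(k, a) = 1
(v(-625, 1191) + h(-1783, t(Z(-3)))) + 2561826 = (-46*1191 + 1) + 2561826 = (-54786 + 1) + 2561826 = -54785 + 2561826 = 2507041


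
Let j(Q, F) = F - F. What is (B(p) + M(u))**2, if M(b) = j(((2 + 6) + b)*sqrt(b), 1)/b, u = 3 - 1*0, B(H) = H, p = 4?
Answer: 16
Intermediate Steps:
j(Q, F) = 0
u = 3 (u = 3 + 0 = 3)
M(b) = 0 (M(b) = 0/b = 0)
(B(p) + M(u))**2 = (4 + 0)**2 = 4**2 = 16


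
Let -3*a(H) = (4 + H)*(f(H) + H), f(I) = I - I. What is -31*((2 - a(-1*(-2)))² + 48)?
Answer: -2604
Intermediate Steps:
f(I) = 0
a(H) = -H*(4 + H)/3 (a(H) = -(4 + H)*(0 + H)/3 = -(4 + H)*H/3 = -H*(4 + H)/3)
-31*((2 - a(-1*(-2)))² + 48) = -31*((2 - (-1*(-2))*(-4 - (-1)*(-2))/3)² + 48) = -31*((2 - 2*(-4 - 1*2)/3)² + 48) = -31*((2 - 2*(-4 - 2)/3)² + 48) = -31*((2 - 2*(-6)/3)² + 48) = -31*((2 - 1*(-4))² + 48) = -31*((2 + 4)² + 48) = -31*(6² + 48) = -31*(36 + 48) = -31*84 = -2604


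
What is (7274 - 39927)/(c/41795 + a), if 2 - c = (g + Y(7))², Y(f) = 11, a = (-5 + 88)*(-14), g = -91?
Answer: 1364732135/48572188 ≈ 28.097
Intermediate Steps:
a = -1162 (a = 83*(-14) = -1162)
c = -6398 (c = 2 - (-91 + 11)² = 2 - 1*(-80)² = 2 - 1*6400 = 2 - 6400 = -6398)
(7274 - 39927)/(c/41795 + a) = (7274 - 39927)/(-6398/41795 - 1162) = -32653/(-6398*1/41795 - 1162) = -32653/(-6398/41795 - 1162) = -32653/(-48572188/41795) = -32653*(-41795/48572188) = 1364732135/48572188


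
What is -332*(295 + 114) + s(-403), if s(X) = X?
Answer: -136191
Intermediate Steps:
-332*(295 + 114) + s(-403) = -332*(295 + 114) - 403 = -332*409 - 403 = -135788 - 403 = -136191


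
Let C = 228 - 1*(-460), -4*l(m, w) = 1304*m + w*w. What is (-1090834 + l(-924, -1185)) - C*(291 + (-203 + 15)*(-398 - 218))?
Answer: -324067113/4 ≈ -8.1017e+7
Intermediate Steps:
l(m, w) = -326*m - w²/4 (l(m, w) = -(1304*m + w*w)/4 = -(1304*m + w²)/4 = -(w² + 1304*m)/4 = -326*m - w²/4)
C = 688 (C = 228 + 460 = 688)
(-1090834 + l(-924, -1185)) - C*(291 + (-203 + 15)*(-398 - 218)) = (-1090834 + (-326*(-924) - ¼*(-1185)²)) - 688*(291 + (-203 + 15)*(-398 - 218)) = (-1090834 + (301224 - ¼*1404225)) - 688*(291 - 188*(-616)) = (-1090834 + (301224 - 1404225/4)) - 688*(291 + 115808) = (-1090834 - 199329/4) - 688*116099 = -4562665/4 - 1*79876112 = -4562665/4 - 79876112 = -324067113/4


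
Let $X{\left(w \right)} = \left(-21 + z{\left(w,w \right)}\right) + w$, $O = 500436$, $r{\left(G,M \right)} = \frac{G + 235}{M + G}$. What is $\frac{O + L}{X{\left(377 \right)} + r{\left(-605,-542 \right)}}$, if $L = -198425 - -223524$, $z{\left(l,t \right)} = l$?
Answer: $\frac{16291585}{22733} \approx 716.65$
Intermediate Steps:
$r{\left(G,M \right)} = \frac{235 + G}{G + M}$
$L = 25099$ ($L = -198425 + 223524 = 25099$)
$X{\left(w \right)} = -21 + 2 w$ ($X{\left(w \right)} = \left(-21 + w\right) + w = -21 + 2 w$)
$\frac{O + L}{X{\left(377 \right)} + r{\left(-605,-542 \right)}} = \frac{500436 + 25099}{\left(-21 + 2 \cdot 377\right) + \frac{235 - 605}{-605 - 542}} = \frac{525535}{\left(-21 + 754\right) + \frac{1}{-1147} \left(-370\right)} = \frac{525535}{733 - - \frac{10}{31}} = \frac{525535}{733 + \frac{10}{31}} = \frac{525535}{\frac{22733}{31}} = 525535 \cdot \frac{31}{22733} = \frac{16291585}{22733}$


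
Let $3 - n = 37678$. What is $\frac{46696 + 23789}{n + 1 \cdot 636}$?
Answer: $- \frac{70485}{37039} \approx -1.903$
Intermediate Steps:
$n = -37675$ ($n = 3 - 37678 = -37675$)
$\frac{46696 + 23789}{n + 1 \cdot 636} = \frac{46696 + 23789}{-37675 + 1 \cdot 636} = \frac{70485}{-37675 + 636} = \frac{70485}{-37039} = 70485 \left(- \frac{1}{37039}\right) = - \frac{70485}{37039}$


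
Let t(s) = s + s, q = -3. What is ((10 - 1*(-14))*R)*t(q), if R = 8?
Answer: -1152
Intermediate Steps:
t(s) = 2*s
((10 - 1*(-14))*R)*t(q) = ((10 - 1*(-14))*8)*(2*(-3)) = ((10 + 14)*8)*(-6) = (24*8)*(-6) = 192*(-6) = -1152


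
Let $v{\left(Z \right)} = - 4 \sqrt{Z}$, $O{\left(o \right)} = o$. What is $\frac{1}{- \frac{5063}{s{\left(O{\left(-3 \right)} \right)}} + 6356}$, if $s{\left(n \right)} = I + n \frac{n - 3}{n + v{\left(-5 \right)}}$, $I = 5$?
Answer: $\frac{10789571}{58277389169} - \frac{364536 i \sqrt{5}}{58277389169} \approx 0.00018514 - 1.3987 \cdot 10^{-5} i$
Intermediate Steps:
$s{\left(n \right)} = 5 + \frac{n \left(-3 + n\right)}{n - 4 i \sqrt{5}}$ ($s{\left(n \right)} = 5 + n \frac{n - 3}{n - 4 \sqrt{-5}} = 5 + n \frac{-3 + n}{n - 4 i \sqrt{5}} = 5 + \frac{n \left(-3 + n\right)}{n - 4 i \sqrt{5}}$)
$\frac{1}{- \frac{5063}{s{\left(O{\left(-3 \right)} \right)}} + 6356} = \frac{1}{- \frac{5063}{\frac{1}{-3 - 4 i \sqrt{5}} \left(\left(-3\right)^{2} + 2 \left(-3\right) - 20 i \sqrt{5}\right)} + 6356} = \frac{1}{- \frac{5063}{\frac{1}{-3 - 4 i \sqrt{5}} \left(9 - 6 - 20 i \sqrt{5}\right)} + 6356} = \frac{1}{- \frac{5063}{\frac{1}{-3 - 4 i \sqrt{5}} \left(3 - 20 i \sqrt{5}\right)} + 6356} = \frac{1}{- 5063 \frac{-3 - 4 i \sqrt{5}}{3 - 20 i \sqrt{5}} + 6356} = \frac{1}{- \frac{5063 \left(-3 - 4 i \sqrt{5}\right)}{3 - 20 i \sqrt{5}} + 6356} = \frac{1}{6356 - \frac{5063 \left(-3 - 4 i \sqrt{5}\right)}{3 - 20 i \sqrt{5}}}$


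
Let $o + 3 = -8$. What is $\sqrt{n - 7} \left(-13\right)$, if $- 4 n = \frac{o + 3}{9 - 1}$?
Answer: $- \frac{39 i \sqrt{3}}{2} \approx - 33.775 i$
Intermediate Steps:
$o = -11$ ($o = -3 - 8 = -11$)
$n = \frac{1}{4}$ ($n = - \frac{\left(-11 + 3\right) \frac{1}{9 - 1}}{4} = - \frac{\left(-8\right) \frac{1}{8}}{4} = \left(- \frac{1}{4}\right) \left(-1\right) = \frac{1}{4} \approx 0.25$)
$\sqrt{n - 7} \left(-13\right) = \sqrt{\frac{1}{4} - 7} \left(-13\right) = \sqrt{- \frac{27}{4}} \left(-13\right) = \frac{3 i \sqrt{3}}{2} \left(-13\right) = - \frac{39 i \sqrt{3}}{2}$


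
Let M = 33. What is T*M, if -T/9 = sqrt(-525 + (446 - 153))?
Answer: -594*I*sqrt(58) ≈ -4523.8*I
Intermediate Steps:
T = -18*I*sqrt(58) (T = -9*sqrt(-525 + (446 - 153)) = -9*sqrt(-525 + 293) = -18*I*sqrt(58) ≈ -137.08*I)
T*M = -18*I*sqrt(58)*33 = -594*I*sqrt(58)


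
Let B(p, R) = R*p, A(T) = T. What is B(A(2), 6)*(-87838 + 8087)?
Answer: -957012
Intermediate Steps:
B(A(2), 6)*(-87838 + 8087) = (6*2)*(-87838 + 8087) = 12*(-79751) = -957012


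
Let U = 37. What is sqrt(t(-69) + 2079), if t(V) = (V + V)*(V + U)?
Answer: sqrt(6495) ≈ 80.592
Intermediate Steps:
t(V) = 2*V*(37 + V) (t(V) = (V + V)*(V + 37) = (2*V)*(37 + V) = 2*V*(37 + V))
sqrt(t(-69) + 2079) = sqrt(2*(-69)*(37 - 69) + 2079) = sqrt(2*(-69)*(-32) + 2079) = sqrt(4416 + 2079) = sqrt(6495)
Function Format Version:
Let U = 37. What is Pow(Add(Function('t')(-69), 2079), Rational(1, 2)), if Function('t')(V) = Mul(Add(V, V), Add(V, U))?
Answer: Pow(6495, Rational(1, 2)) ≈ 80.592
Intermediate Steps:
Function('t')(V) = Mul(2, V, Add(37, V)) (Function('t')(V) = Mul(Add(V, V), Add(V, 37)) = Mul(Mul(2, V), Add(37, V)) = Mul(2, V, Add(37, V)))
Pow(Add(Function('t')(-69), 2079), Rational(1, 2)) = Pow(Add(Mul(2, -69, Add(37, -69)), 2079), Rational(1, 2)) = Pow(Add(Mul(2, -69, -32), 2079), Rational(1, 2)) = Pow(Add(4416, 2079), Rational(1, 2)) = Pow(6495, Rational(1, 2))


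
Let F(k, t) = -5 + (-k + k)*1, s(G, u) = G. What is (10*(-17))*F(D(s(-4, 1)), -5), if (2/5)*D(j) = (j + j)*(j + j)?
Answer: 850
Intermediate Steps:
D(j) = 10*j² (D(j) = 5*((j + j)*(j + j))/2 = 5*((2*j)*(2*j))/2 = 5*(4*j²)/2 = 10*j²)
F(k, t) = -5 (F(k, t) = -5 + 0*1 = -5 + 0 = -5)
(10*(-17))*F(D(s(-4, 1)), -5) = (10*(-17))*(-5) = -170*(-5) = 850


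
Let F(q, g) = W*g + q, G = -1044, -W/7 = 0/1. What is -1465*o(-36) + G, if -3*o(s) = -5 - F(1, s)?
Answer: -3974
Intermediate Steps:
W = 0 (W = -0/1 = -0 = -7*0 = 0)
F(q, g) = q (F(q, g) = 0*g + q = 0 + q = q)
o(s) = 2 (o(s) = -(-5 - 1*1)/3 = -(-5 - 1)/3 = -⅓*(-6) = 2)
-1465*o(-36) + G = -1465*2 - 1044 = -2930 - 1044 = -3974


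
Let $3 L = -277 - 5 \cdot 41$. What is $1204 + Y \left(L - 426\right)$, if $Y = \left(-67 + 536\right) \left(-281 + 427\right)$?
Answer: $- \frac{120510628}{3} \approx -4.017 \cdot 10^{7}$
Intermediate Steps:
$L = - \frac{482}{3}$ ($L = \frac{-277 - 5 \cdot 41}{3} = \frac{-277 - 205}{3} = \frac{1}{3} \left(-482\right) = - \frac{482}{3} \approx -160.67$)
$Y = 68474$ ($Y = 469 \cdot 146 = 68474$)
$1204 + Y \left(L - 426\right) = 1204 + 68474 \left(- \frac{482}{3} - 426\right) = 1204 + 68474 \left(- \frac{1760}{3}\right) = 1204 - \frac{120514240}{3} = - \frac{120510628}{3}$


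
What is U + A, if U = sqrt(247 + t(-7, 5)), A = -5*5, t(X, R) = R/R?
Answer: -25 + 2*sqrt(62) ≈ -9.2520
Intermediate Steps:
t(X, R) = 1
A = -25
U = 2*sqrt(62) (U = sqrt(247 + 1) = sqrt(248) = 2*sqrt(62) ≈ 15.748)
U + A = 2*sqrt(62) - 25 = -25 + 2*sqrt(62)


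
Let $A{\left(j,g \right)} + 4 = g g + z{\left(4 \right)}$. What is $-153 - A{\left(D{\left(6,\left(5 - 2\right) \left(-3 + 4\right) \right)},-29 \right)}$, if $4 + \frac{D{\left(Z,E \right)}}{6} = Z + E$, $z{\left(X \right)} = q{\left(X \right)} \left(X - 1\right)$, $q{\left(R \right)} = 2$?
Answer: $-996$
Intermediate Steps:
$z{\left(X \right)} = -2 + 2 X$ ($z{\left(X \right)} = 2 \left(X - 1\right) = 2 \left(-1 + X\right) = -2 + 2 X$)
$D{\left(Z,E \right)} = -24 + 6 E + 6 Z$ ($D{\left(Z,E \right)} = -24 + 6 \left(Z + E\right) = -24 + 6 \left(E + Z\right) = -24 + \left(6 E + 6 Z\right) = -24 + 6 E + 6 Z$)
$A{\left(j,g \right)} = 2 + g^{2}$ ($A{\left(j,g \right)} = -4 + \left(g g + \left(-2 + 2 \cdot 4\right)\right) = -4 + \left(g^{2} + \left(-2 + 8\right)\right) = -4 + \left(g^{2} + 6\right) = -4 + \left(6 + g^{2}\right) = 2 + g^{2}$)
$-153 - A{\left(D{\left(6,\left(5 - 2\right) \left(-3 + 4\right) \right)},-29 \right)} = -153 - \left(2 + \left(-29\right)^{2}\right) = -153 - \left(2 + 841\right) = -153 - 843 = -996$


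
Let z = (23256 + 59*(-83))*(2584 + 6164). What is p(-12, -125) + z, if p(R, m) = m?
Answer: 160604407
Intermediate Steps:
z = 160604532 (z = (23256 - 4897)*8748 = 18359*8748 = 160604532)
p(-12, -125) + z = -125 + 160604532 = 160604407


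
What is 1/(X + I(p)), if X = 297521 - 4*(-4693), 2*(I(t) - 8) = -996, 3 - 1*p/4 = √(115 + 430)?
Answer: 1/315803 ≈ 3.1665e-6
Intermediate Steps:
p = 12 - 4*√545 (p = 12 - 4*√(115 + 430) = 12 - 4*√545 ≈ -81.381)
I(t) = -490 (I(t) = 8 + (½)*(-996) = 8 - 498 = -490)
X = 316293 (X = 297521 - 1*(-18772) = 297521 + 18772 = 316293)
1/(X + I(p)) = 1/(316293 - 490) = 1/315803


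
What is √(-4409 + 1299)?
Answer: I*√3110 ≈ 55.767*I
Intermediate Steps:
√(-4409 + 1299) = √(-3110) = I*√3110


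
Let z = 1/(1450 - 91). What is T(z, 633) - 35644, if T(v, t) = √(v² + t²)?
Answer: -35644 + √740024901010/1359 ≈ -35011.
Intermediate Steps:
z = 1/1359 ≈ 0.00073584
T(v, t) = √(t² + v²)
T(z, 633) - 35644 = √(633² + (1/1359)²) - 35644 = √(400689 + 1/1846881) - 35644 = √(740024901010/1846881) - 35644 = √740024901010/1359 - 35644 = -35644 + √740024901010/1359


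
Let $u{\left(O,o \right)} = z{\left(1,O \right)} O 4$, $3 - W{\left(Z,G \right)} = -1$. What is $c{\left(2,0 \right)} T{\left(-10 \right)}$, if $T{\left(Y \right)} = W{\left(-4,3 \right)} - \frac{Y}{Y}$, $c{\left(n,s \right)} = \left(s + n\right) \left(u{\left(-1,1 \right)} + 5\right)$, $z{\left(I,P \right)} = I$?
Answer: $6$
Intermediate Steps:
$W{\left(Z,G \right)} = 4$ ($W{\left(Z,G \right)} = 3 - -1 = 3 + 1 = 4$)
$u{\left(O,o \right)} = 4 O$ ($u{\left(O,o \right)} = 1 O 4 = O 4 = 4 O$)
$c{\left(n,s \right)} = n + s$ ($c{\left(n,s \right)} = \left(s + n\right) \left(4 \left(-1\right) + 5\right) = \left(n + s\right) \left(-4 + 5\right) = \left(n + s\right) 1 = n + s$)
$T{\left(Y \right)} = 3$ ($T{\left(Y \right)} = 4 - \frac{Y}{Y} = 4 - 1 = 3$)
$c{\left(2,0 \right)} T{\left(-10 \right)} = \left(2 + 0\right) 3 = 2 \cdot 3 = 6$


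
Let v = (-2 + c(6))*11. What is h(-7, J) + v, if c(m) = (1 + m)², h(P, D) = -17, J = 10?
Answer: 500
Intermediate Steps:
v = 517 (v = (-2 + (1 + 6)²)*11 = (-2 + 7²)*11 = (-2 + 49)*11 = 47*11 = 517)
h(-7, J) + v = -17 + 517 = 500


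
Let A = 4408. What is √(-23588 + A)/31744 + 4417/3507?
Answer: 631/501 + I*√4795/15872 ≈ 1.2595 + 0.0043628*I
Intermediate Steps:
√(-23588 + A)/31744 + 4417/3507 = √(-23588 + 4408)/31744 + 4417/3507 = √(-19180)*(1/31744) + 4417*(1/3507) = (2*I*√4795)*(1/31744) + 631/501 = I*√4795/15872 + 631/501 = 631/501 + I*√4795/15872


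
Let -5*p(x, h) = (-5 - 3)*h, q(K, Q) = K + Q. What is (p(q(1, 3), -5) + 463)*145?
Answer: 65975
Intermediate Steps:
p(x, h) = 8*h/5 (p(x, h) = -(-5 - 3)*h/5 = -(-8)*h/5 = 8*h/5)
(p(q(1, 3), -5) + 463)*145 = ((8/5)*(-5) + 463)*145 = (-8 + 463)*145 = 455*145 = 65975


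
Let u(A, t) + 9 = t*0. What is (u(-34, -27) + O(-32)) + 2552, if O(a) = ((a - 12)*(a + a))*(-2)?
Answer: -3089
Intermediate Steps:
O(a) = -4*a*(-12 + a) (O(a) = ((-12 + a)*(2*a))*(-2) = (2*a*(-12 + a))*(-2) = -4*a*(-12 + a))
u(A, t) = -9 (u(A, t) = -9 + t*0 = -9 + 0 = -9)
(u(-34, -27) + O(-32)) + 2552 = (-9 + 4*(-32)*(12 - 1*(-32))) + 2552 = (-9 + 4*(-32)*(12 + 32)) + 2552 = (-9 + 4*(-32)*44) + 2552 = (-9 - 5632) + 2552 = -5641 + 2552 = -3089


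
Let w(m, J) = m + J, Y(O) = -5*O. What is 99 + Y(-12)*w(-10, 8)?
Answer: -21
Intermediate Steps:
w(m, J) = J + m
99 + Y(-12)*w(-10, 8) = 99 + (-5*(-12))*(8 - 10) = 99 + 60*(-2) = 99 - 120 = -21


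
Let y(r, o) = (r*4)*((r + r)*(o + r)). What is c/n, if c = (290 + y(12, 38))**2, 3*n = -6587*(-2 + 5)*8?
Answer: -119687575/1882 ≈ -63596.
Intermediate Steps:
n = -52696 (n = (-6587*(-2 + 5)*8)/3 = (-19761*8)/3 = (-6587*24)/3 = (1/3)*(-158088) = -52696)
y(r, o) = 8*r**2*(o + r) (y(r, o) = (4*r)*((2*r)*(o + r)) = (4*r)*(2*r*(o + r)) = 8*r**2*(o + r))
c = 3351252100 (c = (290 + 8*12**2*(38 + 12))**2 = (290 + 8*144*50)**2 = (290 + 57600)**2 = 57890**2 = 3351252100)
c/n = 3351252100/(-52696) = 3351252100*(-1/52696) = -119687575/1882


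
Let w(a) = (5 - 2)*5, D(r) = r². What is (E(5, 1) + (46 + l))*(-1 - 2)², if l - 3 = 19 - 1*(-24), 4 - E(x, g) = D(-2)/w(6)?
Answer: 4308/5 ≈ 861.60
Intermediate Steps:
w(a) = 15 (w(a) = 3*5 = 15)
E(x, g) = 56/15 (E(x, g) = 4 - (-2)²/15 = 4 - 4/15 = 56/15)
l = 46 (l = 3 + (19 - 1*(-24)) = 3 + (19 + 24) = 3 + 43 = 46)
(E(5, 1) + (46 + l))*(-1 - 2)² = (56/15 + (46 + 46))*(-1 - 2)² = (56/15 + 92)*(-3)² = (1436/15)*9 = 4308/5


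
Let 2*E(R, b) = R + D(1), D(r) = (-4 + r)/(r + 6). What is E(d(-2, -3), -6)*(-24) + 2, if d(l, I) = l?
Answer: 218/7 ≈ 31.143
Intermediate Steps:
D(r) = (-4 + r)/(6 + r)
E(R, b) = -3/14 + R/2 (E(R, b) = (R + (-4 + 1)/(6 + 1))/2 = (R - 3/7)/2 = (-3/7 + R)/2 = -3/14 + R/2)
E(d(-2, -3), -6)*(-24) + 2 = (-3/14 + (½)*(-2))*(-24) + 2 = (-3/14 - 1)*(-24) + 2 = -17/14*(-24) + 2 = 204/7 + 2 = 218/7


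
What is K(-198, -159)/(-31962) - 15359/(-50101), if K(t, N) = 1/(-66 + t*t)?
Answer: 19213014713303/62672781604356 ≈ 0.30656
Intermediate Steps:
K(t, N) = 1/(-66 + t**2)
K(-198, -159)/(-31962) - 15359/(-50101) = 1/(-66 + (-198)**2*(-31962)) - 15359/(-50101) = -1/31962/(-66 + 39204) - 15359*(-1/50101) = -1/31962/39138 + 15359/50101 = (1/39138)*(-1/31962) + 15359/50101 = -1/1250928756 + 15359/50101 = 19213014713303/62672781604356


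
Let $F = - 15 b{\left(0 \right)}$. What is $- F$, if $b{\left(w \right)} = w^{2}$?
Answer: $0$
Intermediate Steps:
$F = 0$ ($F = - 15 \cdot 0^{2} = \left(-15\right) 0 = 0$)
$- F = \left(-1\right) 0 = 0$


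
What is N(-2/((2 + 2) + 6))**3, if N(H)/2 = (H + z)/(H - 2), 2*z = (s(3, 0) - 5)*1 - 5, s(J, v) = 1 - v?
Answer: 103823/1331 ≈ 78.004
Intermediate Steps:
z = -9/2 (z = (((1 - 1*0) - 5)*1 - 5)/2 = (((1 + 0) - 5)*1 - 5)/2 = ((1 - 5)*1 - 5)/2 = (-4*1 - 5)/2 = (-4 - 5)/2 = (1/2)*(-9) = -9/2 ≈ -4.5000)
N(H) = 2*(-9/2 + H)/(-2 + H) (N(H) = 2*((H - 9/2)/(H - 2)) = 2*((-9/2 + H)/(-2 + H)) = 2*(-9/2 + H)/(-2 + H))
N(-2/((2 + 2) + 6))**3 = ((-9 + 2*(-2/((2 + 2) + 6)))/(-2 - 2/((2 + 2) + 6)))**3 = ((-9 + 2*(-2/(4 + 6)))/(-2 - 2/(4 + 6)))**3 = ((-9 + 2*(-2/10))/(-2 - 2/10))**3 = ((-9 + 2*(-2*1/10))/(-2 - 2*1/10))**3 = ((-9 + 2*(-1/5))/(-2 - 1/5))**3 = ((-9 - 2/5)/(-11/5))**3 = (-5/11*(-47/5))**3 = (47/11)**3 = 103823/1331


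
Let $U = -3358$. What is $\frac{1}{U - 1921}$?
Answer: $- \frac{1}{5279} \approx -0.00018943$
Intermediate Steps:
$\frac{1}{U - 1921} = \frac{1}{-3358 - 1921} = \frac{1}{-5279} = - \frac{1}{5279}$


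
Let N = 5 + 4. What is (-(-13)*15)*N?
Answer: 1755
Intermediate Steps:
N = 9
(-(-13)*15)*N = -(-13)*15*9 = -13*(-15)*9 = 195*9 = 1755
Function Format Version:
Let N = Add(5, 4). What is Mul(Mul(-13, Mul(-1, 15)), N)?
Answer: 1755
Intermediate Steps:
N = 9
Mul(Mul(-13, Mul(-1, 15)), N) = Mul(Mul(-13, Mul(-1, 15)), 9) = Mul(Mul(-13, -15), 9) = Mul(195, 9) = 1755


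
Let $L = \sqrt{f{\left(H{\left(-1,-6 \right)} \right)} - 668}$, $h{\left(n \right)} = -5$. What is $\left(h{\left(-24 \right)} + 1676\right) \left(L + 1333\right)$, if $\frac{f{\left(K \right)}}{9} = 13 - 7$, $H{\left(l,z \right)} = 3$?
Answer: $2227443 + 1671 i \sqrt{614} \approx 2.2274 \cdot 10^{6} + 41406.0 i$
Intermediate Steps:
$f{\left(K \right)} = 54$ ($f{\left(K \right)} = 9 \left(13 - 7\right) = 9 \cdot 6 = 54$)
$L = i \sqrt{614}$ ($L = \sqrt{54 - 668} = \sqrt{-614} = i \sqrt{614} \approx 24.779 i$)
$\left(h{\left(-24 \right)} + 1676\right) \left(L + 1333\right) = \left(-5 + 1676\right) \left(i \sqrt{614} + 1333\right) = 1671 \left(1333 + i \sqrt{614}\right) = 2227443 + 1671 i \sqrt{614}$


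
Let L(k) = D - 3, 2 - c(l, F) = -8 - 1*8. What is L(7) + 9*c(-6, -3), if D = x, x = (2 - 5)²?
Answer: 168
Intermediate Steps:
x = 9 (x = (-3)² = 9)
c(l, F) = 18 (c(l, F) = 2 - (-8 - 1*8) = 2 - (-8 - 8) = 2 - 1*(-16) = 2 + 16 = 18)
D = 9
L(k) = 6 (L(k) = 9 - 3 = 6)
L(7) + 9*c(-6, -3) = 6 + 9*18 = 6 + 162 = 168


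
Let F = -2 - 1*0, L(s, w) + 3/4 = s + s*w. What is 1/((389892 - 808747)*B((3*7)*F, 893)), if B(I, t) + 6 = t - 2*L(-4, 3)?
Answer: -2/771112055 ≈ -2.5937e-9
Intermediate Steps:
L(s, w) = -3/4 + s + s*w (L(s, w) = -3/4 + (s + s*w) = -3/4 + s + s*w)
F = -2 (F = -2 + 0 = -2)
B(I, t) = 55/2 + t (B(I, t) = -6 + (t - 2*(-3/4 - 4 - 4*3)) = -6 + (t - 2*(-3/4 - 4 - 12)) = -6 + (t - 2*(-67/4)) = -6 + (t + 67/2) = -6 + (67/2 + t) = 55/2 + t)
1/((389892 - 808747)*B((3*7)*F, 893)) = 1/((389892 - 808747)*(55/2 + 893)) = 1/((-418855)*(1841/2)) = -1/418855*2/1841 = -2/771112055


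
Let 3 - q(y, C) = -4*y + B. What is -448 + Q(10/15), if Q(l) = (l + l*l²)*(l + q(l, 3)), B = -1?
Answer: -35716/81 ≈ -440.94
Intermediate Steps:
q(y, C) = 4 + 4*y (q(y, C) = 3 - (-4*y - 1) = 3 - (-1 - 4*y) = 3 + (1 + 4*y) = 4 + 4*y)
Q(l) = (4 + 5*l)*(l + l³) (Q(l) = (l + l*l²)*(l + (4 + 4*l)) = (l + l³)*(4 + 5*l) = (4 + 5*l)*(l + l³))
-448 + Q(10/15) = -448 + (10/15)*(4 + 4*(10/15)² + 5*(10/15) + 5*(10/15)³) = -448 + (10*(1/15))*(4 + 4*(10*(1/15))² + 5*(10*(1/15)) + 5*(10*(1/15))³) = -448 + 2*(4 + 4*(⅔)² + 5*(⅔) + 5*(⅔)³)/3 = -448 + 2*(4 + 4*(4/9) + 10/3 + 5*(8/27))/3 = -448 + 2*(4 + 16/9 + 10/3 + 40/27)/3 = -448 + (⅔)*(286/27) = -448 + 572/81 = -35716/81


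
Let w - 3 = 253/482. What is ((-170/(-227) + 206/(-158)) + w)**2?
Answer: 659040545086225/74713653414436 ≈ 8.8209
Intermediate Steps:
w = 1699/482 (w = 3 + 253/482 = 1699/482 ≈ 3.5249)
((-170/(-227) + 206/(-158)) + w)**2 = ((-170/(-227) + 206/(-158)) + 1699/482)**2 = ((-170*(-1/227) + 206*(-1/158)) + 1699/482)**2 = ((170/227 - 103/79) + 1699/482)**2 = (-9951/17933 + 1699/482)**2 = (25671785/8643706)**2 = 659040545086225/74713653414436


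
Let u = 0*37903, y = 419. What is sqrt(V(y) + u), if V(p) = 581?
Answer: sqrt(581) ≈ 24.104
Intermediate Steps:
u = 0
sqrt(V(y) + u) = sqrt(581 + 0) = sqrt(581)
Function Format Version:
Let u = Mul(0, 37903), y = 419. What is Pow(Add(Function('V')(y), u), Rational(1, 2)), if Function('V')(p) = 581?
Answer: Pow(581, Rational(1, 2)) ≈ 24.104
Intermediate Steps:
u = 0
Pow(Add(Function('V')(y), u), Rational(1, 2)) = Pow(Add(581, 0), Rational(1, 2)) = Pow(581, Rational(1, 2))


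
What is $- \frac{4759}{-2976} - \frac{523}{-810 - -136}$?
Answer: $\frac{2382007}{1002912} \approx 2.3751$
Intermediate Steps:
$- \frac{4759}{-2976} - \frac{523}{-810 - -136} = \left(-4759\right) \left(- \frac{1}{2976}\right) - \frac{523}{-810 + 136} = \frac{4759}{2976} - \frac{523}{-674} = \frac{4759}{2976} - - \frac{523}{674} = \frac{4759}{2976} + \frac{523}{674} = \frac{2382007}{1002912}$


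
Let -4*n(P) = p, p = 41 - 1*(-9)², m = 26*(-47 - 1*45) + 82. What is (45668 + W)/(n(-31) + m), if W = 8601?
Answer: -54269/2300 ≈ -23.595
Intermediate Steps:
m = -2310 (m = 26*(-47 - 45) + 82 = 26*(-92) + 82 = -2392 + 82 = -2310)
p = -40 (p = 41 - 1*81 = 41 - 81 = -40)
n(P) = 10 (n(P) = -¼*(-40) = 10)
(45668 + W)/(n(-31) + m) = (45668 + 8601)/(10 - 2310) = 54269/(-2300) = 54269*(-1/2300) = -54269/2300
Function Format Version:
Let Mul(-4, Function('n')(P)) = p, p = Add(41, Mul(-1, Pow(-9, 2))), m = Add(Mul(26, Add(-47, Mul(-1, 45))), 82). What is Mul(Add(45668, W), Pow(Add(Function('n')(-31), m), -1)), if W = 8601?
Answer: Rational(-54269, 2300) ≈ -23.595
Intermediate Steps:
m = -2310 (m = Add(Mul(26, Add(-47, -45)), 82) = Add(Mul(26, -92), 82) = Add(-2392, 82) = -2310)
p = -40 (p = Add(41, Mul(-1, 81)) = Add(41, -81) = -40)
Function('n')(P) = 10 (Function('n')(P) = Mul(Rational(-1, 4), -40) = 10)
Mul(Add(45668, W), Pow(Add(Function('n')(-31), m), -1)) = Mul(Add(45668, 8601), Pow(Add(10, -2310), -1)) = Mul(54269, Pow(-2300, -1)) = Mul(54269, Rational(-1, 2300)) = Rational(-54269, 2300)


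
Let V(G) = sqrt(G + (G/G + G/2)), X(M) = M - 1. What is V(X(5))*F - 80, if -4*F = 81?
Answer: -80 - 81*sqrt(7)/4 ≈ -133.58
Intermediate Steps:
F = -81/4 (F = -1/4*81 = -81/4 ≈ -20.250)
X(M) = -1 + M
V(G) = sqrt(1 + 3*G/2) (V(G) = sqrt(G + (1 + G*(1/2))) = sqrt(G + (1 + G/2)) = sqrt(1 + 3*G/2))
V(X(5))*F - 80 = (sqrt(4 + 6*(-1 + 5))/2)*(-81/4) - 80 = (sqrt(4 + 6*4)/2)*(-81/4) - 80 = (sqrt(4 + 24)/2)*(-81/4) - 80 = (sqrt(28)/2)*(-81/4) - 80 = ((2*sqrt(7))/2)*(-81/4) - 80 = sqrt(7)*(-81/4) - 80 = -81*sqrt(7)/4 - 80 = -80 - 81*sqrt(7)/4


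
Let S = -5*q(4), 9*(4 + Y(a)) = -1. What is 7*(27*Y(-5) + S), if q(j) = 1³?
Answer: -812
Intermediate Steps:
q(j) = 1
Y(a) = -37/9 (Y(a) = -4 + (⅑)*(-1) = -4 - ⅑ = -37/9)
S = -5 (S = -5*1 = -5)
7*(27*Y(-5) + S) = 7*(27*(-37/9) - 5) = 7*(-111 - 5) = 7*(-116) = -812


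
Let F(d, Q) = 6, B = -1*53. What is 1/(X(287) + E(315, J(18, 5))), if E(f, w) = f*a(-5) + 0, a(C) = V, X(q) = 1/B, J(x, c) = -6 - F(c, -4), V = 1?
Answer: 53/16694 ≈ 0.0031748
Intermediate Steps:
B = -53
J(x, c) = -12 (J(x, c) = -6 - 1*6 = -6 - 6 = -12)
X(q) = -1/53 (X(q) = 1/(-53) = -1/53)
a(C) = 1
E(f, w) = f (E(f, w) = f*1 + 0 = f + 0 = f)
1/(X(287) + E(315, J(18, 5))) = 1/(-1/53 + 315) = 1/(16694/53) = 53/16694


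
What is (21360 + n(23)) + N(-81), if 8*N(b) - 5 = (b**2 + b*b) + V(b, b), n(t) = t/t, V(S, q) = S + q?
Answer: 183853/8 ≈ 22982.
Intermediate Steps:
n(t) = 1
N(b) = 5/8 + b/4 + b**2/4 (N(b) = 5/8 + ((b**2 + b*b) + (b + b))/8 = 5/8 + ((b**2 + b**2) + 2*b)/8 = 5/8 + (2*b**2 + 2*b)/8 = 5/8 + (2*b + 2*b**2)/8 = 5/8 + (b/4 + b**2/4) = 5/8 + b/4 + b**2/4)
(21360 + n(23)) + N(-81) = (21360 + 1) + (5/8 + (1/4)*(-81) + (1/4)*(-81)**2) = 21361 + (5/8 - 81/4 + (1/4)*6561) = 21361 + (5/8 - 81/4 + 6561/4) = 21361 + 12965/8 = 183853/8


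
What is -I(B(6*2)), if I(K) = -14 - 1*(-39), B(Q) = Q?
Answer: -25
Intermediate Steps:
I(K) = 25 (I(K) = -14 + 39 = 25)
-I(B(6*2)) = -1*25 = -25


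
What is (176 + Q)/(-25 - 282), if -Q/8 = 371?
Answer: 2792/307 ≈ 9.0945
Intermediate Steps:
Q = -2968 (Q = -8*371 = -2968)
(176 + Q)/(-25 - 282) = (176 - 2968)/(-25 - 282) = -2792/(-307) = -2792*(-1/307) = 2792/307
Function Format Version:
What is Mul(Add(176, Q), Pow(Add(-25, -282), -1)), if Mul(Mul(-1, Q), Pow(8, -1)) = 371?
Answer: Rational(2792, 307) ≈ 9.0945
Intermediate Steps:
Q = -2968 (Q = Mul(-8, 371) = -2968)
Mul(Add(176, Q), Pow(Add(-25, -282), -1)) = Mul(Add(176, -2968), Pow(Add(-25, -282), -1)) = Mul(-2792, Pow(-307, -1)) = Mul(-2792, Rational(-1, 307)) = Rational(2792, 307)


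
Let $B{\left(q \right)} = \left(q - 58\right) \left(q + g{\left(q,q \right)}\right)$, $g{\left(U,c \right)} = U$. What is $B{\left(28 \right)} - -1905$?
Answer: $225$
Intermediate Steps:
$B{\left(q \right)} = 2 q \left(-58 + q\right)$ ($B{\left(q \right)} = \left(q - 58\right) \left(q + q\right) = \left(-58 + q\right) 2 q = 2 q \left(-58 + q\right)$)
$B{\left(28 \right)} - -1905 = 2 \cdot 28 \left(-58 + 28\right) - -1905 = 2 \cdot 28 \left(-30\right) + 1905 = -1680 + 1905 = 225$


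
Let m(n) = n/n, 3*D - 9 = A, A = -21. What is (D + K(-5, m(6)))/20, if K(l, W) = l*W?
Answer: -9/20 ≈ -0.45000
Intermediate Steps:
D = -4 (D = 3 + (⅓)*(-21) = 3 - 7 = -4)
m(n) = 1
K(l, W) = W*l
(D + K(-5, m(6)))/20 = (-4 + 1*(-5))/20 = (-4 - 5)*(1/20) = -9*1/20 = -9/20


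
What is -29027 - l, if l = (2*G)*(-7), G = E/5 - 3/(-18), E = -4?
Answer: -435538/15 ≈ -29036.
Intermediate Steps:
G = -19/30 (G = -4/5 - 3/(-18) = -4*1/5 - 3*(-1/18) = -4/5 + 1/6 = -19/30 ≈ -0.63333)
l = 133/15 (l = (2*(-19/30))*(-7) = -19/15*(-7) = 133/15 ≈ 8.8667)
-29027 - l = -29027 - 1*133/15 = -29027 - 133/15 = -435538/15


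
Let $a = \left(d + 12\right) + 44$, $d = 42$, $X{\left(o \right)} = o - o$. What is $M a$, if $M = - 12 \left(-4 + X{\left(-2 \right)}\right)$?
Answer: $4704$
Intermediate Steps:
$X{\left(o \right)} = 0$
$M = 48$ ($M = - 12 \left(-4 + 0\right) = \left(-12\right) \left(-4\right) = 48$)
$a = 98$ ($a = \left(42 + 12\right) + 44 = 54 + 44 = 98$)
$M a = 48 \cdot 98 = 4704$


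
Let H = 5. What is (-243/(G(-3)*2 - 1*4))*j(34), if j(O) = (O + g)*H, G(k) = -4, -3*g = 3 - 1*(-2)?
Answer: 13095/4 ≈ 3273.8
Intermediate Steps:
g = -5/3 (g = -(3 - 1*(-2))/3 = -(3 + 2)/3 = -⅓*5 = -5/3 ≈ -1.6667)
j(O) = -25/3 + 5*O (j(O) = (O - 5/3)*5 = (-5/3 + O)*5 = -25/3 + 5*O)
(-243/(G(-3)*2 - 1*4))*j(34) = (-243/(-4*2 - 1*4))*(-25/3 + 5*34) = (-243/(-8 - 4))*(-25/3 + 170) = -243/(-12)*(485/3) = -243*(-1/12)*(485/3) = (81/4)*(485/3) = 13095/4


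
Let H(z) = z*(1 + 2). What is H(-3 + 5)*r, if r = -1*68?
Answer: -408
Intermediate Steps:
H(z) = 3*z (H(z) = z*3 = 3*z)
r = -68
H(-3 + 5)*r = (3*(-3 + 5))*(-68) = (3*2)*(-68) = 6*(-68) = -408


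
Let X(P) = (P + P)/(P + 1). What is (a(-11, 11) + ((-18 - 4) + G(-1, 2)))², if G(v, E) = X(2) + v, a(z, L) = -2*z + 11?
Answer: 1156/9 ≈ 128.44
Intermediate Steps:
X(P) = 2*P/(1 + P) (X(P) = (2*P)/(1 + P) = 2*P/(1 + P))
a(z, L) = 11 - 2*z
G(v, E) = 4/3 + v (G(v, E) = 2*2/(1 + 2) + v = 2*2/3 + v = 2*2*(⅓) + v = 4/3 + v)
(a(-11, 11) + ((-18 - 4) + G(-1, 2)))² = ((11 - 2*(-11)) + ((-18 - 4) + (4/3 - 1)))² = ((11 + 22) + (-22 + ⅓))² = (33 - 65/3)² = (34/3)² = 1156/9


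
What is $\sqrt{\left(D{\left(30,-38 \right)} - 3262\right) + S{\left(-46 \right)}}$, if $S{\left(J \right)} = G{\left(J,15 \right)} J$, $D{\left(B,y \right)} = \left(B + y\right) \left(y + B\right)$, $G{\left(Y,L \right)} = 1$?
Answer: $2 i \sqrt{811} \approx 56.956 i$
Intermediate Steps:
$D{\left(B,y \right)} = \left(B + y\right)^{2}$ ($D{\left(B,y \right)} = \left(B + y\right) \left(B + y\right) = \left(B + y\right)^{2}$)
$S{\left(J \right)} = J$ ($S{\left(J \right)} = 1 J = J$)
$\sqrt{\left(D{\left(30,-38 \right)} - 3262\right) + S{\left(-46 \right)}} = \sqrt{\left(\left(30 - 38\right)^{2} - 3262\right) - 46} = \sqrt{\left(\left(-8\right)^{2} - 3262\right) - 46} = \sqrt{\left(64 - 3262\right) - 46} = \sqrt{-3198 - 46} = \sqrt{-3244} = 2 i \sqrt{811}$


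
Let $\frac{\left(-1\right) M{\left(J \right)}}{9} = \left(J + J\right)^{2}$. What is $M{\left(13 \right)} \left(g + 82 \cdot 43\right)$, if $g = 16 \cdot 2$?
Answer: $-21646872$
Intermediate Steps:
$g = 32$
$M{\left(J \right)} = - 36 J^{2}$ ($M{\left(J \right)} = - 9 \left(J + J\right)^{2} = - 9 \left(2 J\right)^{2} = - 9 \cdot 4 J^{2} = - 36 J^{2}$)
$M{\left(13 \right)} \left(g + 82 \cdot 43\right) = - 36 \cdot 13^{2} \left(32 + 82 \cdot 43\right) = \left(-36\right) 169 \left(32 + 3526\right) = \left(-6084\right) 3558 = -21646872$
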